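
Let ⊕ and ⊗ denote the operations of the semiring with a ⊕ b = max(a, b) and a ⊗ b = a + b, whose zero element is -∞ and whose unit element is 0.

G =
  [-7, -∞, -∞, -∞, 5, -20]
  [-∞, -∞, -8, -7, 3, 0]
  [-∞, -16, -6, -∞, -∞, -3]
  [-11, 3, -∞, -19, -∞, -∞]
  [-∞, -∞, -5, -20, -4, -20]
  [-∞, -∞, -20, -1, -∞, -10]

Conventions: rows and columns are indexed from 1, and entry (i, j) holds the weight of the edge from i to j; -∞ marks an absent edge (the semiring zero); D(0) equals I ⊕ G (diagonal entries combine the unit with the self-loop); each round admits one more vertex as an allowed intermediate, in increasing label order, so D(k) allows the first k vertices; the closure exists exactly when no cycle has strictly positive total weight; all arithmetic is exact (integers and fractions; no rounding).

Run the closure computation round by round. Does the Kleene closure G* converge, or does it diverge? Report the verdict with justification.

D(0):
  [0, -∞, -∞, -∞, 5, -20]
  [-∞, 0, -8, -7, 3, 0]
  [-∞, -16, 0, -∞, -∞, -3]
  [-11, 3, -∞, 0, -∞, -∞]
  [-∞, -∞, -5, -20, 0, -20]
  [-∞, -∞, -20, -1, -∞, 0]
D(1):
  [0, -∞, -∞, -∞, 5, -20]
  [-∞, 0, -8, -7, 3, 0]
  [-∞, -16, 0, -∞, -∞, -3]
  [-11, 3, -∞, 0, -6, -31]
  [-∞, -∞, -5, -20, 0, -20]
  [-∞, -∞, -20, -1, -∞, 0]
D(2):
  [0, -∞, -∞, -∞, 5, -20]
  [-∞, 0, -8, -7, 3, 0]
  [-∞, -16, 0, -23, -13, -3]
  [-11, 3, -5, 0, 6, 3]
  [-∞, -∞, -5, -20, 0, -20]
  [-∞, -∞, -20, -1, -∞, 0]
D(3):
  [0, -∞, -∞, -∞, 5, -20]
  [-∞, 0, -8, -7, 3, 0]
  [-∞, -16, 0, -23, -13, -3]
  [-11, 3, -5, 0, 6, 3]
  [-∞, -21, -5, -20, 0, -8]
  [-∞, -36, -20, -1, -33, 0]
Detection: at round 4, diagonal entry (6, 6) turns strictly positive.
Key observation: the cycle 6->4->2->6 has total weight (-1) + 3 + 0, which is strictly positive.
Answer: DIVERGES — positive cycle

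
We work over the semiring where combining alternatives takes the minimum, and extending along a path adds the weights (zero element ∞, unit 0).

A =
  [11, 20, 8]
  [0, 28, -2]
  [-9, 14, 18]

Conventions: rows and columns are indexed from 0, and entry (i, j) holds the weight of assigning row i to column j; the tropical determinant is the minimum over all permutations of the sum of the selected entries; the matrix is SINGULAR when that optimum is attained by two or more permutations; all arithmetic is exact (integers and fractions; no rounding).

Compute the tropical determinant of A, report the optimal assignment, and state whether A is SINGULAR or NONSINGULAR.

σ = (0, 1, 2): 11 + 28 + 18 = 57
σ = (0, 2, 1): 11 + (-2) + 14 = 23
σ = (1, 0, 2): 20 + 0 + 18 = 38
σ = (1, 2, 0): 20 + (-2) + (-9) = 9
σ = (2, 0, 1): 8 + 0 + 14 = 22
σ = (2, 1, 0): 8 + 28 + (-9) = 27
Optimal value attained by: σ = (1, 2, 0).
Answer: det⊕(A) = 9; verdict: NONSINGULAR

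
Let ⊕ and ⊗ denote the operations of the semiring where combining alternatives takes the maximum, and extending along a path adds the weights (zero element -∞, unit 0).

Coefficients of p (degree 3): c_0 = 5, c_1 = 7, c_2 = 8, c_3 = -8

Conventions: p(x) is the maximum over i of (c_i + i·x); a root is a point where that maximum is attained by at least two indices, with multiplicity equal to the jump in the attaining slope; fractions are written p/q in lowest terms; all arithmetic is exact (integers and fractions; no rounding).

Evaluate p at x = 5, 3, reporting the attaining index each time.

p(5) = max(5+0·5=5, 7+1·5=12, 8+2·5=18, -8+3·5=7) = 18 (attained by i=2)
p(3) = max(5+0·3=5, 7+1·3=10, 8+2·3=14, -8+3·3=1) = 14 (attained by i=2)
Answer: p(5) = 18; p(3) = 14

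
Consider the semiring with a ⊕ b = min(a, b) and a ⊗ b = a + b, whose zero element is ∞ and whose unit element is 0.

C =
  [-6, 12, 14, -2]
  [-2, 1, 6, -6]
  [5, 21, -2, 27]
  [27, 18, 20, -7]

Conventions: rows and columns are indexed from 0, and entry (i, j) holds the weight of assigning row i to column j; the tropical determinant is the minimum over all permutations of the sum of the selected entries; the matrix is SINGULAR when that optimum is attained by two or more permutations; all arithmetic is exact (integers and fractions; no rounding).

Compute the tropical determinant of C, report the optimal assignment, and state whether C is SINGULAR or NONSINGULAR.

σ = (0, 1, 2, 3): (-6) + 1 + (-2) + (-7) = -14
σ = (0, 1, 3, 2): (-6) + 1 + 27 + 20 = 42
σ = (0, 2, 1, 3): (-6) + 6 + 21 + (-7) = 14
σ = (0, 2, 3, 1): (-6) + 6 + 27 + 18 = 45
σ = (0, 3, 1, 2): (-6) + (-6) + 21 + 20 = 29
σ = (0, 3, 2, 1): (-6) + (-6) + (-2) + 18 = 4
σ = (1, 0, 2, 3): 12 + (-2) + (-2) + (-7) = 1
σ = (1, 0, 3, 2): 12 + (-2) + 27 + 20 = 57
σ = (1, 2, 0, 3): 12 + 6 + 5 + (-7) = 16
σ = (1, 2, 3, 0): 12 + 6 + 27 + 27 = 72
σ = (1, 3, 0, 2): 12 + (-6) + 5 + 20 = 31
σ = (1, 3, 2, 0): 12 + (-6) + (-2) + 27 = 31
σ = (2, 0, 1, 3): 14 + (-2) + 21 + (-7) = 26
σ = (2, 0, 3, 1): 14 + (-2) + 27 + 18 = 57
σ = (2, 1, 0, 3): 14 + 1 + 5 + (-7) = 13
σ = (2, 1, 3, 0): 14 + 1 + 27 + 27 = 69
σ = (2, 3, 0, 1): 14 + (-6) + 5 + 18 = 31
σ = (2, 3, 1, 0): 14 + (-6) + 21 + 27 = 56
σ = (3, 0, 1, 2): (-2) + (-2) + 21 + 20 = 37
σ = (3, 0, 2, 1): (-2) + (-2) + (-2) + 18 = 12
σ = (3, 1, 0, 2): (-2) + 1 + 5 + 20 = 24
σ = (3, 1, 2, 0): (-2) + 1 + (-2) + 27 = 24
σ = (3, 2, 0, 1): (-2) + 6 + 5 + 18 = 27
σ = (3, 2, 1, 0): (-2) + 6 + 21 + 27 = 52
Optimal value attained by: σ = (0, 1, 2, 3).
Answer: det⊕(C) = -14; verdict: NONSINGULAR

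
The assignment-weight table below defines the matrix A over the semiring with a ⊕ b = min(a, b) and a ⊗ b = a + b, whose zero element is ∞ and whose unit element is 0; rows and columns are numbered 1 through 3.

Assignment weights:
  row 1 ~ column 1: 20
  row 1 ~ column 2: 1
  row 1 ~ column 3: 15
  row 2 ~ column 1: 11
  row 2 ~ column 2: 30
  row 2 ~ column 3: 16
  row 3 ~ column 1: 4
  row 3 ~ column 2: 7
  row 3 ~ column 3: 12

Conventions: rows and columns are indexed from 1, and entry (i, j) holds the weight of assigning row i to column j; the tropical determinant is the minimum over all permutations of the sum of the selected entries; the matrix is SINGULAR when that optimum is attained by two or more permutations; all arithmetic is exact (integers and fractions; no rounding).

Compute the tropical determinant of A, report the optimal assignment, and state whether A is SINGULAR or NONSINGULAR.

σ = (1, 2, 3): 20 + 30 + 12 = 62
σ = (1, 3, 2): 20 + 16 + 7 = 43
σ = (2, 1, 3): 1 + 11 + 12 = 24
σ = (2, 3, 1): 1 + 16 + 4 = 21
σ = (3, 1, 2): 15 + 11 + 7 = 33
σ = (3, 2, 1): 15 + 30 + 4 = 49
Optimal value attained by: σ = (2, 3, 1).
Answer: det⊕(A) = 21; verdict: NONSINGULAR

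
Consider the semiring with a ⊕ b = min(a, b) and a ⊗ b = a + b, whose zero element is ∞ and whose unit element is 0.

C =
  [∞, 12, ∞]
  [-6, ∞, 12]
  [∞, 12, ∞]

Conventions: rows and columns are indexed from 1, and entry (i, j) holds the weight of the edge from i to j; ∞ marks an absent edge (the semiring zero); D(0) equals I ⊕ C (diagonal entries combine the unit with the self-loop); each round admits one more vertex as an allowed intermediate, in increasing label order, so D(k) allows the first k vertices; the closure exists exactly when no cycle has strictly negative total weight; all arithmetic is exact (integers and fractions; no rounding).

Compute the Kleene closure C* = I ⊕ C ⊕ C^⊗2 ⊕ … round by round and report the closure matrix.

D(0):
  [0, 12, ∞]
  [-6, 0, 12]
  [∞, 12, 0]
D(1):
  [0, 12, ∞]
  [-6, 0, 12]
  [∞, 12, 0]
D(2):
  [0, 12, 24]
  [-6, 0, 12]
  [6, 12, 0]
D(3):
  [0, 12, 24]
  [-6, 0, 12]
  [6, 12, 0]
Answer: C* = [[0, 12, 24], [-6, 0, 12], [6, 12, 0]]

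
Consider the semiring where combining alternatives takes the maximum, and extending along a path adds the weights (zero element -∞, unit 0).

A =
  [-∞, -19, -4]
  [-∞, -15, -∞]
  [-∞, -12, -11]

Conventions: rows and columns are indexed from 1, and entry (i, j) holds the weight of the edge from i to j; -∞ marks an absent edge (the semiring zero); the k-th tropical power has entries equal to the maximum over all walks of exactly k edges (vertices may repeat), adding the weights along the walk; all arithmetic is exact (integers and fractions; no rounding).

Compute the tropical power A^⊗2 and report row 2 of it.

A^⊗2:
  [-∞, -16, -15]
  [-∞, -30, -∞]
  [-∞, -23, -22]
Answer: row 2 of A^⊗2 = [-∞, -30, -∞]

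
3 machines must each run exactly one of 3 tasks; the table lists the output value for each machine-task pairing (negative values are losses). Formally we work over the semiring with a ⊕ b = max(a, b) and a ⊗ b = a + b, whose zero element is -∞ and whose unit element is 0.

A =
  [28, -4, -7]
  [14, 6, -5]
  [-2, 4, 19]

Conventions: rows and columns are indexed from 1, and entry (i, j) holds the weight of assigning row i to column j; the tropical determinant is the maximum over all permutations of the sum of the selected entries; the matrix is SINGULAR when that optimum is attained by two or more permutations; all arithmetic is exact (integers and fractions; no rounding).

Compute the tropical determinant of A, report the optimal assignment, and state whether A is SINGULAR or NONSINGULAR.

σ = (1, 2, 3): 28 + 6 + 19 = 53
σ = (1, 3, 2): 28 + (-5) + 4 = 27
σ = (2, 1, 3): (-4) + 14 + 19 = 29
σ = (2, 3, 1): (-4) + (-5) + (-2) = -11
σ = (3, 1, 2): (-7) + 14 + 4 = 11
σ = (3, 2, 1): (-7) + 6 + (-2) = -3
Optimal value attained by: σ = (1, 2, 3).
Answer: det⊕(A) = 53; verdict: NONSINGULAR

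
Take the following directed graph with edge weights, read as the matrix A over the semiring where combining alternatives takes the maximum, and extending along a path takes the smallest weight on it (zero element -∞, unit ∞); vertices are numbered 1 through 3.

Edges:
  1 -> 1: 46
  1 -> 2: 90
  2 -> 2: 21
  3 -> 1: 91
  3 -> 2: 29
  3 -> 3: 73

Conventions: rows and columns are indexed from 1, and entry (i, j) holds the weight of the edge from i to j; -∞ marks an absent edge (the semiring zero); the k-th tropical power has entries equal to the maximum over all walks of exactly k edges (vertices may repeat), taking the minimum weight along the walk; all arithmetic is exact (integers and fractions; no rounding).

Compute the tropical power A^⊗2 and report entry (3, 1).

A^⊗2:
  [46, 46, -∞]
  [-∞, 21, -∞]
  [73, 90, 73]
Key observation: the optimum is the walk 3->3->1, with weight 73 min 91 = 73.
Optimal value attained by: walk 3->3->1.
Answer: (A^⊗2)[3][1] = 73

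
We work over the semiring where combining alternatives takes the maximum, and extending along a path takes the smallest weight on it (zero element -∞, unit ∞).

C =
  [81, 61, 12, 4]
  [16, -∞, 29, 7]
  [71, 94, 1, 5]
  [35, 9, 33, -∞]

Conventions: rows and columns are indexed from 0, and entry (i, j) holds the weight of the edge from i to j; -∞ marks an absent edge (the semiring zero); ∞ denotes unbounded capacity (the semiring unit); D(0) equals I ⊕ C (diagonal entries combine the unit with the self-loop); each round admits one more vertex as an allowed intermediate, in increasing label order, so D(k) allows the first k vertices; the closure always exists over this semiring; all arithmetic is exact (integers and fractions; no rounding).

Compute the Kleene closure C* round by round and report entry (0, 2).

D(0):
  [∞, 61, 12, 4]
  [16, ∞, 29, 7]
  [71, 94, ∞, 5]
  [35, 9, 33, ∞]
D(1):
  [∞, 61, 12, 4]
  [16, ∞, 29, 7]
  [71, 94, ∞, 5]
  [35, 35, 33, ∞]
D(2):
  [∞, 61, 29, 7]
  [16, ∞, 29, 7]
  [71, 94, ∞, 7]
  [35, 35, 33, ∞]
D(3):
  [∞, 61, 29, 7]
  [29, ∞, 29, 7]
  [71, 94, ∞, 7]
  [35, 35, 33, ∞]
D(4):
  [∞, 61, 29, 7]
  [29, ∞, 29, 7]
  [71, 94, ∞, 7]
  [35, 35, 33, ∞]
Answer: C*[0][2] = 29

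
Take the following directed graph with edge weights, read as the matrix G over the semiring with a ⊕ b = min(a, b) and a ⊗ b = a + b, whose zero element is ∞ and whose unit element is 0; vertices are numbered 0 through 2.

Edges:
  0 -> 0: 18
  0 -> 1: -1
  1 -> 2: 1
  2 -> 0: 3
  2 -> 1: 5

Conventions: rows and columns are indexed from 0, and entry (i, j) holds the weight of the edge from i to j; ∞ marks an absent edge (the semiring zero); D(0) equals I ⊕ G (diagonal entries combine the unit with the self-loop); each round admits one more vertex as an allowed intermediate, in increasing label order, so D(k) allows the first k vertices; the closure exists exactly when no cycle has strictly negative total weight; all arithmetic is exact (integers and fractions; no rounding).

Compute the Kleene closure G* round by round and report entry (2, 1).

D(0):
  [0, -1, ∞]
  [∞, 0, 1]
  [3, 5, 0]
D(1):
  [0, -1, ∞]
  [∞, 0, 1]
  [3, 2, 0]
D(2):
  [0, -1, 0]
  [∞, 0, 1]
  [3, 2, 0]
D(3):
  [0, -1, 0]
  [4, 0, 1]
  [3, 2, 0]
Answer: G*[2][1] = 2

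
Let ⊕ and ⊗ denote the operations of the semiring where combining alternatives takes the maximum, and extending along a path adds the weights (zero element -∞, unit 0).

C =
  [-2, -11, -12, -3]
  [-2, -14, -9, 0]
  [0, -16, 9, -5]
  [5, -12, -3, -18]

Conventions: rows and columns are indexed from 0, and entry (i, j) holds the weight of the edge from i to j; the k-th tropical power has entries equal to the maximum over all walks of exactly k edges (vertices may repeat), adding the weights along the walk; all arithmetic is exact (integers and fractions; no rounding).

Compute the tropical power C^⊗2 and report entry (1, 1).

C^⊗2:
  [2, -13, -3, -5]
  [5, -12, 0, -5]
  [9, -7, 18, 4]
  [3, -6, 6, 2]
Key observation: the optimum is the walk 1->3->1, with weight 0 + (-12) = -12.
Optimal value attained by: walk 1->3->1.
Answer: (C^⊗2)[1][1] = -12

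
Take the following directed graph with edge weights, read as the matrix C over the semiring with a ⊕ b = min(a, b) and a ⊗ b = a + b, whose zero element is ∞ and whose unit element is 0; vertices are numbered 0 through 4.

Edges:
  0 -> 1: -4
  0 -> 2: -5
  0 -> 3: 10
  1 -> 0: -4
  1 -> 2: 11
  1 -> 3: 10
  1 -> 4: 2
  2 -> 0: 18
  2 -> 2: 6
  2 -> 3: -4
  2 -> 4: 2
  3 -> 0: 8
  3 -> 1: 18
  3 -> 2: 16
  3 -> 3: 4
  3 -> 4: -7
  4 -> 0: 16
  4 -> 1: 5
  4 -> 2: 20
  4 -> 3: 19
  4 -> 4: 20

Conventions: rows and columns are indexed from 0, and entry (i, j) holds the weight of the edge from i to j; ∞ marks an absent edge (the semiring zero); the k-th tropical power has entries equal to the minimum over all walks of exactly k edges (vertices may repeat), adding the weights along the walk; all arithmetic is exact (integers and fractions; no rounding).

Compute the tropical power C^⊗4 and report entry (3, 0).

C^⊗2:
  [-8, 28, 1, -9, -3]
  [18, -8, -9, 6, 3]
  [4, 7, 12, 0, -11]
  [9, -2, 3, 8, -3]
  [1, 12, 11, 15, 7]
C^⊗3:
  [-1, -12, -13, -5, -16]
  [-12, 8, -3, -13, -7]
  [3, -6, -1, 4, -7]
  [-6, 2, 4, -1, 0]
  [8, -3, -4, 7, 8]
C^⊗4:
  [-16, -11, -7, -17, -12]
  [-5, -16, -17, -9, -20]
  [-10, -2, -2, -5, -4]
  [-2, -10, -11, 0, -8]
  [-7, 4, 2, -8, -2]
Key observation: the optimum is the walk 3->3->4->1->0, with weight 4 + (-7) + 5 + (-4) = -2.
Optimal value attained by: walk 3->3->4->1->0.
Answer: (C^⊗4)[3][0] = -2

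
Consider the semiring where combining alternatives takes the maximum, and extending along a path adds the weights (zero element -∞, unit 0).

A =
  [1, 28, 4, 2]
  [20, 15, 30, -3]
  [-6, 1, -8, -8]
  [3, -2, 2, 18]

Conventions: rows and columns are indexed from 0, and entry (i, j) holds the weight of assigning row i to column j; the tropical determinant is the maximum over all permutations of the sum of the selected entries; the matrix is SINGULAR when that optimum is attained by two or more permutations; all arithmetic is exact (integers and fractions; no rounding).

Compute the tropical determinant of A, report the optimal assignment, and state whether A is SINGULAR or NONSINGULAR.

σ = (0, 1, 2, 3): 1 + 15 + (-8) + 18 = 26
σ = (0, 1, 3, 2): 1 + 15 + (-8) + 2 = 10
σ = (0, 2, 1, 3): 1 + 30 + 1 + 18 = 50
σ = (0, 2, 3, 1): 1 + 30 + (-8) + (-2) = 21
σ = (0, 3, 1, 2): 1 + (-3) + 1 + 2 = 1
σ = (0, 3, 2, 1): 1 + (-3) + (-8) + (-2) = -12
σ = (1, 0, 2, 3): 28 + 20 + (-8) + 18 = 58
σ = (1, 0, 3, 2): 28 + 20 + (-8) + 2 = 42
σ = (1, 2, 0, 3): 28 + 30 + (-6) + 18 = 70
σ = (1, 2, 3, 0): 28 + 30 + (-8) + 3 = 53
σ = (1, 3, 0, 2): 28 + (-3) + (-6) + 2 = 21
σ = (1, 3, 2, 0): 28 + (-3) + (-8) + 3 = 20
σ = (2, 0, 1, 3): 4 + 20 + 1 + 18 = 43
σ = (2, 0, 3, 1): 4 + 20 + (-8) + (-2) = 14
σ = (2, 1, 0, 3): 4 + 15 + (-6) + 18 = 31
σ = (2, 1, 3, 0): 4 + 15 + (-8) + 3 = 14
σ = (2, 3, 0, 1): 4 + (-3) + (-6) + (-2) = -7
σ = (2, 3, 1, 0): 4 + (-3) + 1 + 3 = 5
σ = (3, 0, 1, 2): 2 + 20 + 1 + 2 = 25
σ = (3, 0, 2, 1): 2 + 20 + (-8) + (-2) = 12
σ = (3, 1, 0, 2): 2 + 15 + (-6) + 2 = 13
σ = (3, 1, 2, 0): 2 + 15 + (-8) + 3 = 12
σ = (3, 2, 0, 1): 2 + 30 + (-6) + (-2) = 24
σ = (3, 2, 1, 0): 2 + 30 + 1 + 3 = 36
Optimal value attained by: σ = (1, 2, 0, 3).
Answer: det⊕(A) = 70; verdict: NONSINGULAR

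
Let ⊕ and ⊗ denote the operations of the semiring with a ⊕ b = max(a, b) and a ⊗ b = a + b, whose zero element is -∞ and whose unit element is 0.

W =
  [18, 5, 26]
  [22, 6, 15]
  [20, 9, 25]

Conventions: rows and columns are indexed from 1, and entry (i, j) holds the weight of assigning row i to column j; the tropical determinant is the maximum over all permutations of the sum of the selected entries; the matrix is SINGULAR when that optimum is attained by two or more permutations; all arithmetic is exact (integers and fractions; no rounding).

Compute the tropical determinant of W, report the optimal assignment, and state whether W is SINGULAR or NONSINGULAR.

σ = (1, 2, 3): 18 + 6 + 25 = 49
σ = (1, 3, 2): 18 + 15 + 9 = 42
σ = (2, 1, 3): 5 + 22 + 25 = 52
σ = (2, 3, 1): 5 + 15 + 20 = 40
σ = (3, 1, 2): 26 + 22 + 9 = 57
σ = (3, 2, 1): 26 + 6 + 20 = 52
Optimal value attained by: σ = (3, 1, 2).
Answer: det⊕(W) = 57; verdict: NONSINGULAR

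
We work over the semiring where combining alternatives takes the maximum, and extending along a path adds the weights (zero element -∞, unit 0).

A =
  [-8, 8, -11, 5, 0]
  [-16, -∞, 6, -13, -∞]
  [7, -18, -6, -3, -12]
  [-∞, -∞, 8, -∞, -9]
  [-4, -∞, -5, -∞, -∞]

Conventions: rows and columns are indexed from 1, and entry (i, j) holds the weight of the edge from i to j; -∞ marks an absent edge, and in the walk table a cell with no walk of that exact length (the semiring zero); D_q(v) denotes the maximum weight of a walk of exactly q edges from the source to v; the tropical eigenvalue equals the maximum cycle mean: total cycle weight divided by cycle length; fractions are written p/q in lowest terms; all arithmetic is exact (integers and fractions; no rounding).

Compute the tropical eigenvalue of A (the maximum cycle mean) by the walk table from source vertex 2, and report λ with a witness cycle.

q=0: [-∞, 0, -∞, -∞, -∞]
q=1: [-16, -∞, 6, -13, -∞]
q=2: [13, -8, 0, 3, -6]
q=3: [7, 21, 11, 18, 13]
q=4: [18, 15, 27, 12, 9]
q=5: [34, 26, 21, 24, 18]
Optimal cycle mean attained by: cycle 1->2->3->1, total 8 + 6 + 7, length 3.
Answer: λ = 7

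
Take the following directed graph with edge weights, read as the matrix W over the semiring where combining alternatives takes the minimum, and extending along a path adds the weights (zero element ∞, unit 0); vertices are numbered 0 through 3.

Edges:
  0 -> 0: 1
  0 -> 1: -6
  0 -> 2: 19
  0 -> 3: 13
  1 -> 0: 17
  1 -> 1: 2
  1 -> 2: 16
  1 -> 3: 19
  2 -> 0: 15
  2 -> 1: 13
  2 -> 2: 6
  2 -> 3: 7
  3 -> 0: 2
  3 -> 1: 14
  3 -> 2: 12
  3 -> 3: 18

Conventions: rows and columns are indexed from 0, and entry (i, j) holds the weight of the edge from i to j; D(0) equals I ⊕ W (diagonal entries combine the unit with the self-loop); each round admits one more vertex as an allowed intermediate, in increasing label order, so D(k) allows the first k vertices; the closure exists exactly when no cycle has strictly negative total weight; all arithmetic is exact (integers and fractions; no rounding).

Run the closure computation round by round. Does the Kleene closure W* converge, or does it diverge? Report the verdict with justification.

D(0):
  [0, -6, 19, 13]
  [17, 0, 16, 19]
  [15, 13, 0, 7]
  [2, 14, 12, 0]
D(1):
  [0, -6, 19, 13]
  [17, 0, 16, 19]
  [15, 9, 0, 7]
  [2, -4, 12, 0]
D(2):
  [0, -6, 10, 13]
  [17, 0, 16, 19]
  [15, 9, 0, 7]
  [2, -4, 12, 0]
D(3):
  [0, -6, 10, 13]
  [17, 0, 16, 19]
  [15, 9, 0, 7]
  [2, -4, 12, 0]
D(4):
  [0, -6, 10, 13]
  [17, 0, 16, 19]
  [9, 3, 0, 7]
  [2, -4, 12, 0]
Key observation: every diagonal entry stays at the unit through all rounds, so no improving cycle exists.
Answer: CONVERGES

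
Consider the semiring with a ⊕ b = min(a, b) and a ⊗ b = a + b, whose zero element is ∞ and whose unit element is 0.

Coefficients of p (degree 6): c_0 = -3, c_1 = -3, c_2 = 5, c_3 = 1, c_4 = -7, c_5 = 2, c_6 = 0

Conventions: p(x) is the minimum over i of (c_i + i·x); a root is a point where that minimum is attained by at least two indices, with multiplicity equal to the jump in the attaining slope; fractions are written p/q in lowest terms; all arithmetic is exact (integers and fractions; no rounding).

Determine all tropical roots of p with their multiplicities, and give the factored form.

hull edge (i=0, c=-3) to (i=4, c=-7): slope -1, span 4
hull edge (i=4, c=-7) to (i=6, c=0): slope 7/2, span 2
Factored form: p(x) = 0 ⊗ (x ⊕ (-7/2)) ⊗ (x ⊕ (-7/2)) ⊗ (x ⊕ 1) ⊗ (x ⊕ 1) ⊗ (x ⊕ 1) ⊗ (x ⊕ 1)
Answer: roots = -7/2 (mult 2), 1 (mult 4)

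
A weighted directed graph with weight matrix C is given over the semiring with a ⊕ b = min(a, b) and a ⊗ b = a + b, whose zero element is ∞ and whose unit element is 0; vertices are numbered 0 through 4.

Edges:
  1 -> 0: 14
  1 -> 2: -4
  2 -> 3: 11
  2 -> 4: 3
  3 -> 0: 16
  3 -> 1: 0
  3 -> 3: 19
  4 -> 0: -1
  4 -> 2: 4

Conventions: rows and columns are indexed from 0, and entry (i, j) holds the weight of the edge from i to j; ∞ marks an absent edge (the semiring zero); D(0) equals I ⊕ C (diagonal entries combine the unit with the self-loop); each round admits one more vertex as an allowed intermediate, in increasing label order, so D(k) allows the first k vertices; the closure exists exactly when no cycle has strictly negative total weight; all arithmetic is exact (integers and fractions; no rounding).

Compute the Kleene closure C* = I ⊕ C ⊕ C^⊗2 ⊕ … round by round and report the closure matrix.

D(0):
  [0, ∞, ∞, ∞, ∞]
  [14, 0, -4, ∞, ∞]
  [∞, ∞, 0, 11, 3]
  [16, 0, ∞, 0, ∞]
  [-1, ∞, 4, ∞, 0]
D(1):
  [0, ∞, ∞, ∞, ∞]
  [14, 0, -4, ∞, ∞]
  [∞, ∞, 0, 11, 3]
  [16, 0, ∞, 0, ∞]
  [-1, ∞, 4, ∞, 0]
D(2):
  [0, ∞, ∞, ∞, ∞]
  [14, 0, -4, ∞, ∞]
  [∞, ∞, 0, 11, 3]
  [14, 0, -4, 0, ∞]
  [-1, ∞, 4, ∞, 0]
D(3):
  [0, ∞, ∞, ∞, ∞]
  [14, 0, -4, 7, -1]
  [∞, ∞, 0, 11, 3]
  [14, 0, -4, 0, -1]
  [-1, ∞, 4, 15, 0]
D(4):
  [0, ∞, ∞, ∞, ∞]
  [14, 0, -4, 7, -1]
  [25, 11, 0, 11, 3]
  [14, 0, -4, 0, -1]
  [-1, 15, 4, 15, 0]
D(5):
  [0, ∞, ∞, ∞, ∞]
  [-2, 0, -4, 7, -1]
  [2, 11, 0, 11, 3]
  [-2, 0, -4, 0, -1]
  [-1, 15, 4, 15, 0]
Answer: C* = [[0, ∞, ∞, ∞, ∞], [-2, 0, -4, 7, -1], [2, 11, 0, 11, 3], [-2, 0, -4, 0, -1], [-1, 15, 4, 15, 0]]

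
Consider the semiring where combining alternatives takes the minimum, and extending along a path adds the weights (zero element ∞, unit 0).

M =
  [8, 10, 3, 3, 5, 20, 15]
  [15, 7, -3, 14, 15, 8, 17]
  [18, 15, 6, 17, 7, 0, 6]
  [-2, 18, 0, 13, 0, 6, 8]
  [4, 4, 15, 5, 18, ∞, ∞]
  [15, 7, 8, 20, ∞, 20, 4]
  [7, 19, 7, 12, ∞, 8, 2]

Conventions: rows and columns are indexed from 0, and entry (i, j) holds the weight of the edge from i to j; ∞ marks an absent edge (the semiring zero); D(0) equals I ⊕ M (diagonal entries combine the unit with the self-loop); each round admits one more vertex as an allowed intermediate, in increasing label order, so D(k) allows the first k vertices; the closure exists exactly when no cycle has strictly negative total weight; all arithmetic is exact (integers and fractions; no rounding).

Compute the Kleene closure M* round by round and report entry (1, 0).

D(0):
  [0, 10, 3, 3, 5, 20, 15]
  [15, 0, -3, 14, 15, 8, 17]
  [18, 15, 0, 17, 7, 0, 6]
  [-2, 18, 0, 0, 0, 6, 8]
  [4, 4, 15, 5, 0, ∞, ∞]
  [15, 7, 8, 20, ∞, 0, 4]
  [7, 19, 7, 12, ∞, 8, 0]
D(1):
  [0, 10, 3, 3, 5, 20, 15]
  [15, 0, -3, 14, 15, 8, 17]
  [18, 15, 0, 17, 7, 0, 6]
  [-2, 8, 0, 0, 0, 6, 8]
  [4, 4, 7, 5, 0, 24, 19]
  [15, 7, 8, 18, 20, 0, 4]
  [7, 17, 7, 10, 12, 8, 0]
D(2):
  [0, 10, 3, 3, 5, 18, 15]
  [15, 0, -3, 14, 15, 8, 17]
  [18, 15, 0, 17, 7, 0, 6]
  [-2, 8, 0, 0, 0, 6, 8]
  [4, 4, 1, 5, 0, 12, 19]
  [15, 7, 4, 18, 20, 0, 4]
  [7, 17, 7, 10, 12, 8, 0]
D(3):
  [0, 10, 3, 3, 5, 3, 9]
  [15, 0, -3, 14, 4, -3, 3]
  [18, 15, 0, 17, 7, 0, 6]
  [-2, 8, 0, 0, 0, 0, 6]
  [4, 4, 1, 5, 0, 1, 7]
  [15, 7, 4, 18, 11, 0, 4]
  [7, 17, 7, 10, 12, 7, 0]
D(4):
  [0, 10, 3, 3, 3, 3, 9]
  [12, 0, -3, 14, 4, -3, 3]
  [15, 15, 0, 17, 7, 0, 6]
  [-2, 8, 0, 0, 0, 0, 6]
  [3, 4, 1, 5, 0, 1, 7]
  [15, 7, 4, 18, 11, 0, 4]
  [7, 17, 7, 10, 10, 7, 0]
D(5):
  [0, 7, 3, 3, 3, 3, 9]
  [7, 0, -3, 9, 4, -3, 3]
  [10, 11, 0, 12, 7, 0, 6]
  [-2, 4, 0, 0, 0, 0, 6]
  [3, 4, 1, 5, 0, 1, 7]
  [14, 7, 4, 16, 11, 0, 4]
  [7, 14, 7, 10, 10, 7, 0]
D(6):
  [0, 7, 3, 3, 3, 3, 7]
  [7, 0, -3, 9, 4, -3, 1]
  [10, 7, 0, 12, 7, 0, 4]
  [-2, 4, 0, 0, 0, 0, 4]
  [3, 4, 1, 5, 0, 1, 5]
  [14, 7, 4, 16, 11, 0, 4]
  [7, 14, 7, 10, 10, 7, 0]
D(7):
  [0, 7, 3, 3, 3, 3, 7]
  [7, 0, -3, 9, 4, -3, 1]
  [10, 7, 0, 12, 7, 0, 4]
  [-2, 4, 0, 0, 0, 0, 4]
  [3, 4, 1, 5, 0, 1, 5]
  [11, 7, 4, 14, 11, 0, 4]
  [7, 14, 7, 10, 10, 7, 0]
Answer: M*[1][0] = 7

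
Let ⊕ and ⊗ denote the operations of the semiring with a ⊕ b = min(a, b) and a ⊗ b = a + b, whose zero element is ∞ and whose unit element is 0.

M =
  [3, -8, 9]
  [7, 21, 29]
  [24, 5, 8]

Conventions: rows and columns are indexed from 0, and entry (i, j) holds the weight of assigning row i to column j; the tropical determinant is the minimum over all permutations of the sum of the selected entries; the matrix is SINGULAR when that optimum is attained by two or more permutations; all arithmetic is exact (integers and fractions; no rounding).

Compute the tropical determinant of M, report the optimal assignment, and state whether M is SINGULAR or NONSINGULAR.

σ = (0, 1, 2): 3 + 21 + 8 = 32
σ = (0, 2, 1): 3 + 29 + 5 = 37
σ = (1, 0, 2): (-8) + 7 + 8 = 7
σ = (1, 2, 0): (-8) + 29 + 24 = 45
σ = (2, 0, 1): 9 + 7 + 5 = 21
σ = (2, 1, 0): 9 + 21 + 24 = 54
Optimal value attained by: σ = (1, 0, 2).
Answer: det⊕(M) = 7; verdict: NONSINGULAR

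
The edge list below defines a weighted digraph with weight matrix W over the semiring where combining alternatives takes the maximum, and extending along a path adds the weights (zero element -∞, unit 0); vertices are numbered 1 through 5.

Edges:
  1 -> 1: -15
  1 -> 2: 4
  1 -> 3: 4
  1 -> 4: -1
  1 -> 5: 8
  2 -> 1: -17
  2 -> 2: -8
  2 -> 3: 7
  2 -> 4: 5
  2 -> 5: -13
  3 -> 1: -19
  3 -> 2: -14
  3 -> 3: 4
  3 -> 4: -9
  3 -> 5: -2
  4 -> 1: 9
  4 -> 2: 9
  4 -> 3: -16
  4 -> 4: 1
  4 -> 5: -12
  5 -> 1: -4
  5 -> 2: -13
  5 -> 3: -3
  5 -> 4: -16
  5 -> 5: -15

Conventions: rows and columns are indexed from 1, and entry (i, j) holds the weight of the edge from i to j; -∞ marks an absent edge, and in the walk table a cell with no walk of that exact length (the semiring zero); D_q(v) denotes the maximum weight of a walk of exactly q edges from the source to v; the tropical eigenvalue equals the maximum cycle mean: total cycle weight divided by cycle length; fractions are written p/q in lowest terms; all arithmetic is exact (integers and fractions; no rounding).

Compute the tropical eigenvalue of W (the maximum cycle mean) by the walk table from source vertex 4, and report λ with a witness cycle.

q=0: [-∞, -∞, -∞, 0, -∞]
q=1: [9, 9, -16, 1, -12]
q=2: [10, 13, 16, 14, 17]
q=3: [23, 23, 20, 18, 18]
q=4: [27, 27, 30, 28, 31]
q=5: [37, 37, 34, 32, 35]
Optimal cycle mean attained by: cycle 2->4->2, total 5 + 9, length 2.
Answer: λ = 7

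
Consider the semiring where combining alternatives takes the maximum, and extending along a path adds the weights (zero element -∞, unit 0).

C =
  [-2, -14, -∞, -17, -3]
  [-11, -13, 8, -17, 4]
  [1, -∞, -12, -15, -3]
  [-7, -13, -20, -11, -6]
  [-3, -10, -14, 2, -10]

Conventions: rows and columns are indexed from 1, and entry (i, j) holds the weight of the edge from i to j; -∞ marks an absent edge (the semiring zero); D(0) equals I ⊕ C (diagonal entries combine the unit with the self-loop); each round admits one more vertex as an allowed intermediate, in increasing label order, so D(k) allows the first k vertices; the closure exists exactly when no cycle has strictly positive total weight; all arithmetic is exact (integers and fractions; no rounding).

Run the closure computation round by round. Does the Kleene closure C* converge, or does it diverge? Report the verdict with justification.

D(0):
  [0, -14, -∞, -17, -3]
  [-11, 0, 8, -17, 4]
  [1, -∞, 0, -15, -3]
  [-7, -13, -20, 0, -6]
  [-3, -10, -14, 2, 0]
D(1):
  [0, -14, -∞, -17, -3]
  [-11, 0, 8, -17, 4]
  [1, -13, 0, -15, -2]
  [-7, -13, -20, 0, -6]
  [-3, -10, -14, 2, 0]
D(2):
  [0, -14, -6, -17, -3]
  [-11, 0, 8, -17, 4]
  [1, -13, 0, -15, -2]
  [-7, -13, -5, 0, -6]
  [-3, -10, -2, 2, 0]
D(3):
  [0, -14, -6, -17, -3]
  [9, 0, 8, -7, 6]
  [1, -13, 0, -15, -2]
  [-4, -13, -5, 0, -6]
  [-1, -10, -2, 2, 0]
D(4):
  [0, -14, -6, -17, -3]
  [9, 0, 8, -7, 6]
  [1, -13, 0, -15, -2]
  [-4, -13, -5, 0, -6]
  [-1, -10, -2, 2, 0]
D(5):
  [0, -13, -5, -1, -3]
  [9, 0, 8, 8, 6]
  [1, -12, 0, 0, -2]
  [-4, -13, -5, 0, -6]
  [-1, -10, -2, 2, 0]
Key observation: every diagonal entry stays at the unit through all rounds, so no improving cycle exists.
Answer: CONVERGES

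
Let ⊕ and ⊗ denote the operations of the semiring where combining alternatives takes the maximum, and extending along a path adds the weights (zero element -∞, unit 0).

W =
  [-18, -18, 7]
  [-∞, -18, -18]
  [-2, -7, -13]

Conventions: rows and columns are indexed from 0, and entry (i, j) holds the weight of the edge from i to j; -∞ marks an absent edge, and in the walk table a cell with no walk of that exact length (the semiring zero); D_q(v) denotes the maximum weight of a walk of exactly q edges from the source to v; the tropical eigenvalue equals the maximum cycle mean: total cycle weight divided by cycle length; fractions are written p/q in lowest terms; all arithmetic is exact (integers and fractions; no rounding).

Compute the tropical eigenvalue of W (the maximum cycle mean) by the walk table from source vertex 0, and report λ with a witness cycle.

q=0: [0, -∞, -∞]
q=1: [-18, -18, 7]
q=2: [5, 0, -6]
q=3: [-8, -13, 12]
Optimal cycle mean attained by: cycle 0->2->0, total 7 + (-2), length 2.
Answer: λ = 5/2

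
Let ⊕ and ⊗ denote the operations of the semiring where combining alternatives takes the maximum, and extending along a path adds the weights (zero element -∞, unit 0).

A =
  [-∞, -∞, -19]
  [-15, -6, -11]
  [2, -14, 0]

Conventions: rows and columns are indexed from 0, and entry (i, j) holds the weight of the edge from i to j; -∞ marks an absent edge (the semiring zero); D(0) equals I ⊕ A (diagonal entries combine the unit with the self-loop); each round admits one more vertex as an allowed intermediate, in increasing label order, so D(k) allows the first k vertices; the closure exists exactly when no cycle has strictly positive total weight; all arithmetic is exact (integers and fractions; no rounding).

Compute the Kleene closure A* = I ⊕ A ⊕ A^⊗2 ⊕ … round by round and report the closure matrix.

D(0):
  [0, -∞, -19]
  [-15, 0, -11]
  [2, -14, 0]
D(1):
  [0, -∞, -19]
  [-15, 0, -11]
  [2, -14, 0]
D(2):
  [0, -∞, -19]
  [-15, 0, -11]
  [2, -14, 0]
D(3):
  [0, -33, -19]
  [-9, 0, -11]
  [2, -14, 0]
Answer: A* = [[0, -33, -19], [-9, 0, -11], [2, -14, 0]]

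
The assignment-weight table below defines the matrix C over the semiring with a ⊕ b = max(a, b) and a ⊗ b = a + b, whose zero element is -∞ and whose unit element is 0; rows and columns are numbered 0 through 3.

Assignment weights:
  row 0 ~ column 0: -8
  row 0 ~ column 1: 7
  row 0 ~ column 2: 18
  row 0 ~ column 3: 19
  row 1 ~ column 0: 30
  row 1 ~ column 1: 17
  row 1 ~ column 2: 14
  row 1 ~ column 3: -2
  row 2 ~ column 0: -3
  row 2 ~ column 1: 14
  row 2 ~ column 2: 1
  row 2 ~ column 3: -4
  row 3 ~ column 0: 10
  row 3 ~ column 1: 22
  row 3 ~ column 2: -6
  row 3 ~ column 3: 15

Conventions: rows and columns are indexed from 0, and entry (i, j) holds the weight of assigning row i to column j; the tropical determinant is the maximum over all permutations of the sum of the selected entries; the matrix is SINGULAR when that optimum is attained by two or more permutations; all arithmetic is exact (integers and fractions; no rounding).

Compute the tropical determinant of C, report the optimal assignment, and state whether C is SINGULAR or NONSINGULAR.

σ = (0, 1, 2, 3): (-8) + 17 + 1 + 15 = 25
σ = (0, 1, 3, 2): (-8) + 17 + (-4) + (-6) = -1
σ = (0, 2, 1, 3): (-8) + 14 + 14 + 15 = 35
σ = (0, 2, 3, 1): (-8) + 14 + (-4) + 22 = 24
σ = (0, 3, 1, 2): (-8) + (-2) + 14 + (-6) = -2
σ = (0, 3, 2, 1): (-8) + (-2) + 1 + 22 = 13
σ = (1, 0, 2, 3): 7 + 30 + 1 + 15 = 53
σ = (1, 0, 3, 2): 7 + 30 + (-4) + (-6) = 27
σ = (1, 2, 0, 3): 7 + 14 + (-3) + 15 = 33
σ = (1, 2, 3, 0): 7 + 14 + (-4) + 10 = 27
σ = (1, 3, 0, 2): 7 + (-2) + (-3) + (-6) = -4
σ = (1, 3, 2, 0): 7 + (-2) + 1 + 10 = 16
σ = (2, 0, 1, 3): 18 + 30 + 14 + 15 = 77
σ = (2, 0, 3, 1): 18 + 30 + (-4) + 22 = 66
σ = (2, 1, 0, 3): 18 + 17 + (-3) + 15 = 47
σ = (2, 1, 3, 0): 18 + 17 + (-4) + 10 = 41
σ = (2, 3, 0, 1): 18 + (-2) + (-3) + 22 = 35
σ = (2, 3, 1, 0): 18 + (-2) + 14 + 10 = 40
σ = (3, 0, 1, 2): 19 + 30 + 14 + (-6) = 57
σ = (3, 0, 2, 1): 19 + 30 + 1 + 22 = 72
σ = (3, 1, 0, 2): 19 + 17 + (-3) + (-6) = 27
σ = (3, 1, 2, 0): 19 + 17 + 1 + 10 = 47
σ = (3, 2, 0, 1): 19 + 14 + (-3) + 22 = 52
σ = (3, 2, 1, 0): 19 + 14 + 14 + 10 = 57
Optimal value attained by: σ = (2, 0, 1, 3).
Answer: det⊕(C) = 77; verdict: NONSINGULAR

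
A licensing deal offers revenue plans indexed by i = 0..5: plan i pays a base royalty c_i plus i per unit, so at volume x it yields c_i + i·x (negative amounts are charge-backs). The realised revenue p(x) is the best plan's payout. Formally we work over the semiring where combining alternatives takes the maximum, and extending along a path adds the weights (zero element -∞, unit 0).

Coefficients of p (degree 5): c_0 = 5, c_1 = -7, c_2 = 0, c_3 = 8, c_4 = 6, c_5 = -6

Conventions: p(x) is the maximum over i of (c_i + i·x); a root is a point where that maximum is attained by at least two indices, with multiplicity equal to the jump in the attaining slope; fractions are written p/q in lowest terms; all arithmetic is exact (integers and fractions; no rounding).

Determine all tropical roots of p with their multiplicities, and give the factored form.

hull edge (i=0, c=5) to (i=3, c=8): slope 1, span 3
hull edge (i=3, c=8) to (i=4, c=6): slope -2, span 1
hull edge (i=4, c=6) to (i=5, c=-6): slope -12, span 1
Factored form: p(x) = -6 ⊗ (x ⊕ (-1)) ⊗ (x ⊕ (-1)) ⊗ (x ⊕ (-1)) ⊗ (x ⊕ 2) ⊗ (x ⊕ 12)
Answer: roots = -1 (mult 3), 2 (mult 1), 12 (mult 1)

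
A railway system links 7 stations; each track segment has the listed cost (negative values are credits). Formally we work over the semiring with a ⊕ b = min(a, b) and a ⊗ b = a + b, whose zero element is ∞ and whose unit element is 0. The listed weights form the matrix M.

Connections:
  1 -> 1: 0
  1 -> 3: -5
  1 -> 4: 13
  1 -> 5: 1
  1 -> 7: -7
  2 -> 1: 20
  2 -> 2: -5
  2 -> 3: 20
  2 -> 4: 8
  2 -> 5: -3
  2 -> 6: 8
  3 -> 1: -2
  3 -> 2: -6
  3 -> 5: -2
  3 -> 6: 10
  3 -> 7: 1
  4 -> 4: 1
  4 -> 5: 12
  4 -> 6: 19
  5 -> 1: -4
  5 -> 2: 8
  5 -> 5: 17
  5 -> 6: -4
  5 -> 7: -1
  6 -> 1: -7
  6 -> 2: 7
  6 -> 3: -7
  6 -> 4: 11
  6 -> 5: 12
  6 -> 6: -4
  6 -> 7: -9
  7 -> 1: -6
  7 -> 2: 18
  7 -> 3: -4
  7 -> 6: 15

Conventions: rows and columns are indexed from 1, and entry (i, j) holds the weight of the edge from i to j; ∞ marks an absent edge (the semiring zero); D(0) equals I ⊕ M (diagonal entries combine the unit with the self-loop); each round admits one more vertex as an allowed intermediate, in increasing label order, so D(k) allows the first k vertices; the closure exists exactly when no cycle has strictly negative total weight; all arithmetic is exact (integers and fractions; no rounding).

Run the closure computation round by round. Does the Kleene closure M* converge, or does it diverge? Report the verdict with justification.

Detection: at round 0, diagonal entry (2, 2) turns strictly negative.
Key observation: the cycle 2->2 has total weight (-5), which is strictly negative.
Answer: DIVERGES — negative cycle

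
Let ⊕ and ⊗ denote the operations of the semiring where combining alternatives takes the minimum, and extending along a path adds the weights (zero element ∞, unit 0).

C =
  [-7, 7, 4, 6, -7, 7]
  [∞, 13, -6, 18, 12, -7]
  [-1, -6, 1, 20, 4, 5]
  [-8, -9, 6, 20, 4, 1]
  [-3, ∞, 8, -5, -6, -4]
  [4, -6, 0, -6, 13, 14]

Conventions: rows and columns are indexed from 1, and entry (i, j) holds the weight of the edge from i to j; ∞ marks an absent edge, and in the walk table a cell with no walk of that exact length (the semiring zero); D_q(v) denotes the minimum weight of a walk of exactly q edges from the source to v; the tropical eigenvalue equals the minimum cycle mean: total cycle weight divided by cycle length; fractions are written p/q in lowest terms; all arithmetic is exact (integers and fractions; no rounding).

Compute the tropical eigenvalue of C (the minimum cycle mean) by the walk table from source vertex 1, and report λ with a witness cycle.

q=0: [0, ∞, ∞, ∞, ∞, ∞]
q=1: [-7, 7, 4, 6, -7, 7]
q=2: [-14, -3, -3, -12, -14, -11]
q=3: [-21, -21, -11, -19, -21, -18]
q=4: [-28, -28, -27, -26, -28, -28]
q=5: [-35, -35, -34, -34, -35, -35]
q=6: [-42, -43, -41, -41, -42, -42]
Optimal cycle mean attained by: cycle 2->6->4->2, total (-7) + (-6) + (-9), length 3.
Answer: λ = -22/3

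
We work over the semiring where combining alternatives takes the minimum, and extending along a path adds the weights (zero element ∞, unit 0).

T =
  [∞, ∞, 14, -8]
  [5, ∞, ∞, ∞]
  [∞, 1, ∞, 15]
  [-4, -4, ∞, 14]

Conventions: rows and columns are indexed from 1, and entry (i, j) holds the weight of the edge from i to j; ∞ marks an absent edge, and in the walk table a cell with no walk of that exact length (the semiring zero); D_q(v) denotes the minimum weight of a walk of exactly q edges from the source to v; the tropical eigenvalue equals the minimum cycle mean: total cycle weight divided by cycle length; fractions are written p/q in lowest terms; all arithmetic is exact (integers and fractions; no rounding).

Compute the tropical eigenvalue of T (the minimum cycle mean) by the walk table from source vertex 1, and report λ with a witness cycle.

q=0: [0, ∞, ∞, ∞]
q=1: [∞, ∞, 14, -8]
q=2: [-12, -12, ∞, 6]
q=3: [-7, 2, 2, -20]
q=4: [-24, -24, 7, -15]
Optimal cycle mean attained by: cycle 1->4->1, total (-8) + (-4), length 2.
Answer: λ = -6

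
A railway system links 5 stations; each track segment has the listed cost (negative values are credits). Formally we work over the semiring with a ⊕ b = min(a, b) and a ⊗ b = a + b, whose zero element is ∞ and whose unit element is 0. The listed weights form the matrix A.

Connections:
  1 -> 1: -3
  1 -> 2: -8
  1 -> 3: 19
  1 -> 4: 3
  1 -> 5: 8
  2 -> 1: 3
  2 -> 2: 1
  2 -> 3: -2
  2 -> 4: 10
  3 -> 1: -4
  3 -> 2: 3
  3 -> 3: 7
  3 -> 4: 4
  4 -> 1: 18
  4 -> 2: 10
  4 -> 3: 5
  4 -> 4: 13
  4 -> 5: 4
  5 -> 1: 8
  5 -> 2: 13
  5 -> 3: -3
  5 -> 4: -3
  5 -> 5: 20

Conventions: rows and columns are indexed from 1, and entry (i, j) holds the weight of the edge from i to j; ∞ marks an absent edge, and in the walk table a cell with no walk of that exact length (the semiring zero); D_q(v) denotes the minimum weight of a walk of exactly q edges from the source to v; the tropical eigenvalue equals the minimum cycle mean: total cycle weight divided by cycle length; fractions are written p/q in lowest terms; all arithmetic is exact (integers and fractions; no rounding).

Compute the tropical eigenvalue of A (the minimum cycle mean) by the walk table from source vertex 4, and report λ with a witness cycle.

q=0: [∞, ∞, ∞, 0, ∞]
q=1: [18, 10, 5, 13, 4]
q=2: [1, 8, 1, 1, 17]
q=3: [-3, -7, 6, 4, 5]
q=4: [-6, -11, -9, 0, 5]
q=5: [-13, -14, -13, -5, 2]
Optimal cycle mean attained by: cycle 1->2->3->1, total (-8) + (-2) + (-4), length 3.
Answer: λ = -14/3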